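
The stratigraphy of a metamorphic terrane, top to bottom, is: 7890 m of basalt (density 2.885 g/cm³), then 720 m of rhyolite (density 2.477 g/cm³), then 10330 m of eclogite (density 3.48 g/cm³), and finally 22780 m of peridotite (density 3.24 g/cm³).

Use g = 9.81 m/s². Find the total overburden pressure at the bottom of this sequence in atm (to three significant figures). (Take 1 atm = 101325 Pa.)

basalt: 2885 kg/m³ × 9.81 m/s² × 7890 m = 2.233×10^8 Pa = 2204 atm
rhyolite: 2477 kg/m³ × 9.81 m/s² × 720 m = 1.750×10^7 Pa = 172.7 atm
eclogite: 3480 kg/m³ × 9.81 m/s² × 10330 m = 3.527×10^8 Pa = 3480 atm
peridotite: 3240 kg/m³ × 9.81 m/s² × 22780 m = 7.240×10^8 Pa = 7146 atm
Total = 2204 + 172.7 + 3480 + 7146 = 13003 atm

13000 atm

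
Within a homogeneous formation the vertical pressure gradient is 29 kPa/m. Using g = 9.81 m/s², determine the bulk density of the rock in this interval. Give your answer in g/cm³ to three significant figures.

2.96 g/cm³

ρ = (dP/dz)/g = 29 kPa/m / 9.81 m/s² = 29000 Pa/m / 9.81 m/s² = 2956.2 kg/m³
= 2.956 g/cm³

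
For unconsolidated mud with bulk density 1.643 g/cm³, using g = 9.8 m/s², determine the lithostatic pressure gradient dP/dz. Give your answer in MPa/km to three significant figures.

16.1 MPa/km

dP/dz = ρg = 1643 kg/m³ × 9.8 m/s² = 16101 Pa/m
= 16101 Pa/m × (1 MPa/km / 1000.0 Pa/m) = 16.101 MPa/km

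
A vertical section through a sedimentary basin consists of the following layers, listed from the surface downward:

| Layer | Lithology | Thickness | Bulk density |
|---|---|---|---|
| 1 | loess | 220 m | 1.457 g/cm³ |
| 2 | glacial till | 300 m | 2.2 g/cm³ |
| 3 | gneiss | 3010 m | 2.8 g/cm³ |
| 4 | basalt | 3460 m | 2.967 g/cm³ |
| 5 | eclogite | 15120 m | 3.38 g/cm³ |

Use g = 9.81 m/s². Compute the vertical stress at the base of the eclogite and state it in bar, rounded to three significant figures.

loess: 1457 kg/m³ × 9.81 m/s² × 220 m = 3.144×10^6 Pa = 31.44 bar
glacial till: 2200 kg/m³ × 9.81 m/s² × 300 m = 6.475×10^6 Pa = 64.75 bar
gneiss: 2800 kg/m³ × 9.81 m/s² × 3010 m = 8.268×10^7 Pa = 826.8 bar
basalt: 2967 kg/m³ × 9.81 m/s² × 3460 m = 1.007×10^8 Pa = 1007 bar
eclogite: 3380 kg/m³ × 9.81 m/s² × 15120 m = 5.013×10^8 Pa = 5013 bar
Total = 31.44 + 64.75 + 826.8 + 1007 + 5013 = 6943.5 bar

6940 bar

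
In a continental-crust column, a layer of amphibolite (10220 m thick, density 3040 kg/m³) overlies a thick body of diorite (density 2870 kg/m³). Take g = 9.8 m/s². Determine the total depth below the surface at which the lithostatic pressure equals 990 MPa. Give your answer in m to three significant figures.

34600 m

Pressure at base of upper layers: 3040×9.8×10220 = 3.045×10^8 Pa = 304.5 MPa
Remaining pressure to be supplied by diorite: 9.900×10^8 − 3.045×10^8 = 6.855×10^8 Pa
Additional depth in diorite = 6.855×10^8 Pa / (2870 kg/m³ × 9.8 m/s²) = 24373 m
Total depth = 10220 m + 24373 m = 34593 m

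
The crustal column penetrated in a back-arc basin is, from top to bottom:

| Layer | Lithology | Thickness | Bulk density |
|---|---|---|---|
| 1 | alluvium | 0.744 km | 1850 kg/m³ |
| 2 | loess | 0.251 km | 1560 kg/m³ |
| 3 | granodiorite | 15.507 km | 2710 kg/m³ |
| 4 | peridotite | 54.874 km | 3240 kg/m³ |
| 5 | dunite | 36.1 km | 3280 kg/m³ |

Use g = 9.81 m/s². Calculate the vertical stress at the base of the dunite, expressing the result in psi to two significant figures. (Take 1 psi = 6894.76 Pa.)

alluvium: 1850 kg/m³ × 9.81 m/s² × 744 m = 1.350×10^7 Pa = 1958 psi
loess: 1560 kg/m³ × 9.81 m/s² × 251 m = 3.841×10^6 Pa = 557.1 psi
granodiorite: 2710 kg/m³ × 9.81 m/s² × 15507 m = 4.123×10^8 Pa = 59793 psi
peridotite: 3240 kg/m³ × 9.81 m/s² × 54874 m = 1.744×10^9 Pa = 2.530×10^5 psi
dunite: 3280 kg/m³ × 9.81 m/s² × 36100 m = 1.162×10^9 Pa = 1.685×10^5 psi
Total = 1958 + 557.1 + 59793 + 2.530×10^5 + 1.685×10^5 = 4.8375×10^5 psi

480000 psi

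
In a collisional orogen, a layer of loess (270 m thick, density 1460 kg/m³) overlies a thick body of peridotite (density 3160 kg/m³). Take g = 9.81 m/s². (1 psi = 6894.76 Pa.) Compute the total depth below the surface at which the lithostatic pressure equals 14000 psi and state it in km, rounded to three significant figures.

Pressure at base of upper layers: 1460×9.81×270 = 3.867×10^6 Pa = 560.9 psi
Remaining pressure to be supplied by peridotite: 9.653×10^7 − 3.867×10^6 = 9.266×10^7 Pa
Additional depth in peridotite = 9.266×10^7 Pa / (3160 kg/m³ × 9.81 m/s²) = 2989.1 m
Total depth = 270 m + 2989.1 m = 3259.1 m
= 3.2591 km

3.26 km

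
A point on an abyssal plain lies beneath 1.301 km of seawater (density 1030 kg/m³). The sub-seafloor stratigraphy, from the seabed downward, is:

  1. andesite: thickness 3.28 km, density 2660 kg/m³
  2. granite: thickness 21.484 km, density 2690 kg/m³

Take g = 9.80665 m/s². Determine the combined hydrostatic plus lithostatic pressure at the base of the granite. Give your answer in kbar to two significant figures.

6.7 kbar

seawater: 1030 kg/m³ × 9.80665 m/s² × 1301 m = 1.314×10^7 Pa = 0.1314 kbar
andesite: 2660 kg/m³ × 9.80665 m/s² × 3280 m = 8.556×10^7 Pa = 0.8556 kbar
granite: 2690 kg/m³ × 9.80665 m/s² × 21484 m = 5.667×10^8 Pa = 5.667 kbar
Total = 0.1314 + 0.8556 + 5.667 = 6.6545 kbar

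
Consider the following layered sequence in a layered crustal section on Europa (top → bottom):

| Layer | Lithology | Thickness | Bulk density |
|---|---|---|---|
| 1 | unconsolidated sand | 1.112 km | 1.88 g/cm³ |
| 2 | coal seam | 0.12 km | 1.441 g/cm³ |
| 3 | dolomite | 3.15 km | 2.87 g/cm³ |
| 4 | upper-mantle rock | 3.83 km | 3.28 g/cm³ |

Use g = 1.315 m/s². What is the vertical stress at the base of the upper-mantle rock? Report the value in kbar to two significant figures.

0.31 kbar

unconsolidated sand: 1880 kg/m³ × 1.315 m/s² × 1112 m = 2.749×10^6 Pa = 0.02749 kbar
coal seam: 1441 kg/m³ × 1.315 m/s² × 120 m = 2.274×10^5 Pa = 2.274×10^-3 kbar
dolomite: 2870 kg/m³ × 1.315 m/s² × 3150 m = 1.189×10^7 Pa = 0.1189 kbar
upper-mantle rock: 3280 kg/m³ × 1.315 m/s² × 3830 m = 1.652×10^7 Pa = 0.1652 kbar
Total = 0.02749 + 2.274×10^-3 + 0.1189 + 0.1652 = 0.31384 kbar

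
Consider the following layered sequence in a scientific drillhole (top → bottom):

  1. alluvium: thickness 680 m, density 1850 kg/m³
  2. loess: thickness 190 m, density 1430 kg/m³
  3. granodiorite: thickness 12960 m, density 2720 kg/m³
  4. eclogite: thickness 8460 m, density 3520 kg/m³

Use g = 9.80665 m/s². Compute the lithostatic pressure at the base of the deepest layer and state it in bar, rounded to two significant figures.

6500 bar

alluvium: 1850 kg/m³ × 9.80665 m/s² × 680 m = 1.234×10^7 Pa = 123.4 bar
loess: 1430 kg/m³ × 9.80665 m/s² × 190 m = 2.664×10^6 Pa = 26.64 bar
granodiorite: 2720 kg/m³ × 9.80665 m/s² × 12960 m = 3.457×10^8 Pa = 3457 bar
eclogite: 3520 kg/m³ × 9.80665 m/s² × 8460 m = 2.920×10^8 Pa = 2920 bar
Total = 123.4 + 26.64 + 3457 + 2920 = 6527.3 bar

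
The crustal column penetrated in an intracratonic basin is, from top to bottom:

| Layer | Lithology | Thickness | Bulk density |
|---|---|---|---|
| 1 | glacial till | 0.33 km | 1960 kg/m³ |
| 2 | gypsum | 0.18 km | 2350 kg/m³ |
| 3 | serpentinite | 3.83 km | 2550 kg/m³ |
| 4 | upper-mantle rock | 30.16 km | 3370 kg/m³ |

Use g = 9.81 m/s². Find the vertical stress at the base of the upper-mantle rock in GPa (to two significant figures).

glacial till: 1960 kg/m³ × 9.81 m/s² × 330 m = 6.345×10^6 Pa = 6.345×10^-3 GPa
gypsum: 2350 kg/m³ × 9.81 m/s² × 180 m = 4.150×10^6 Pa = 4.150×10^-3 GPa
serpentinite: 2550 kg/m³ × 9.81 m/s² × 3830 m = 9.581×10^7 Pa = 0.09581 GPa
upper-mantle rock: 3370 kg/m³ × 9.81 m/s² × 30160 m = 9.971×10^8 Pa = 0.9971 GPa
Total = 6.345×10^-3 + 4.150×10^-3 + 0.09581 + 0.9971 = 1.1034 GPa

1.1 GPa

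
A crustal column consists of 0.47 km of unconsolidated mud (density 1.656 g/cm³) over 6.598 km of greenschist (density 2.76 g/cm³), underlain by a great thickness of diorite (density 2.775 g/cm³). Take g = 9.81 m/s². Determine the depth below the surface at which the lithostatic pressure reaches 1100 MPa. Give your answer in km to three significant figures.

40.6 km

Pressure at base of upper layers: 1656×9.81×470 + 2760×9.81×6598 = 1.863×10^8 Pa = 186.3 MPa
Remaining pressure to be supplied by diorite: 1.100×10^9 − 1.863×10^8 = 9.137×10^8 Pa
Additional depth in diorite = 9.137×10^8 Pa / (2775 kg/m³ × 9.81 m/s²) = 33565 m
Total depth = 7068 m + 33565 m = 40633 m
= 40.633 km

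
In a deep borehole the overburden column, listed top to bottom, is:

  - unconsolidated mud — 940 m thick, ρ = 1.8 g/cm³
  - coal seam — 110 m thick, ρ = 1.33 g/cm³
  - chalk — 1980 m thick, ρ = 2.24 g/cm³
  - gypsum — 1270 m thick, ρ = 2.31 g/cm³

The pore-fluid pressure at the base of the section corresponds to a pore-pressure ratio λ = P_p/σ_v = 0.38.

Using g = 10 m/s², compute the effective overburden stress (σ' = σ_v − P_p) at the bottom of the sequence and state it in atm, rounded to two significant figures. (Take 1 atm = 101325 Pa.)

560 atm

Overburden (lithostatic) stress σ_v:
unconsolidated mud: 1800 kg/m³ × 10 m/s² × 940 m = 1.692×10^7 Pa = 16.92 MPa
coal seam: 1330 kg/m³ × 10 m/s² × 110 m = 1.463×10^6 Pa = 1.463 MPa
chalk: 2240 kg/m³ × 10 m/s² × 1980 m = 4.435×10^7 Pa = 44.35 MPa
gypsum: 2310 kg/m³ × 10 m/s² × 1270 m = 2.934×10^7 Pa = 29.34 MPa
Total = 16.92 + 1.463 + 44.35 + 29.34 = 92.072 MPa
Pore pressure P_p = λ·σ_v = 0.38 × 92.07 MPa = 34.99 MPa
Effective stress σ' = σ_v − P_p = 92.07 − 34.99 = 57.085 MPa = 563.38 atm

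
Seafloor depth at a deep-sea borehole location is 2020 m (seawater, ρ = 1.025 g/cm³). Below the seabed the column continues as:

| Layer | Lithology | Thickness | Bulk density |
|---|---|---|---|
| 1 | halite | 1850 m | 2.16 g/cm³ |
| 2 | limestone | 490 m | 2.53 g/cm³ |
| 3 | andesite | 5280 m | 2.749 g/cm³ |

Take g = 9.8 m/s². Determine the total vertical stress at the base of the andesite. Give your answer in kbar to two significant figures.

seawater: 1025 kg/m³ × 9.8 m/s² × 2020 m = 2.029×10^7 Pa = 0.2029 kbar
halite: 2160 kg/m³ × 9.8 m/s² × 1850 m = 3.916×10^7 Pa = 0.3916 kbar
limestone: 2530 kg/m³ × 9.8 m/s² × 490 m = 1.215×10^7 Pa = 0.1215 kbar
andesite: 2749 kg/m³ × 9.8 m/s² × 5280 m = 1.422×10^8 Pa = 1.422 kbar
Total = 0.2029 + 0.3916 + 0.1215 + 1.422 = 2.1385 kbar

2.1 kbar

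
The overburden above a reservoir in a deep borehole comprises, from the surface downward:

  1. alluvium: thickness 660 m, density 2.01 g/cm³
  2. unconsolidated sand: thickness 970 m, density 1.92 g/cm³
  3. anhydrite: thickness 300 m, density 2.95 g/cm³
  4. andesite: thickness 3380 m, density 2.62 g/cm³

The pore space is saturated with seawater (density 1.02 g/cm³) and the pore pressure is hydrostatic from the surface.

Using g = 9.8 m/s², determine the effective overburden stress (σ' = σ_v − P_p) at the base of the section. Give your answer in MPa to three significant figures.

73.6 MPa

Overburden (lithostatic) stress σ_v:
alluvium: 2010 kg/m³ × 9.8 m/s² × 660 m = 1.300×10^7 Pa = 13.00 MPa
unconsolidated sand: 1920 kg/m³ × 9.8 m/s² × 970 m = 1.825×10^7 Pa = 18.25 MPa
anhydrite: 2950 kg/m³ × 9.8 m/s² × 300 m = 8.673×10^6 Pa = 8.673 MPa
andesite: 2620 kg/m³ × 9.8 m/s² × 3380 m = 8.678×10^7 Pa = 86.78 MPa
Total = 13.00 + 18.25 + 8.673 + 86.78 = 126.71 MPa
Pore pressure P_p = 1020 kg/m³ × 9.8 m/s² × 5310 m = 5.308×10^7 Pa = 53.08 MPa
Effective stress σ' = σ_v − P_p = 126.7 − 53.08 = 73.631 MPa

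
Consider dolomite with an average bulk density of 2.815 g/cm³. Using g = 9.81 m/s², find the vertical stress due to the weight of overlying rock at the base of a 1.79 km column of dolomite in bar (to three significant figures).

dolomite: 2815 kg/m³ × 9.81 m/s² × 1790 m = 4.943×10^7 Pa = 494.3 bar

494 bar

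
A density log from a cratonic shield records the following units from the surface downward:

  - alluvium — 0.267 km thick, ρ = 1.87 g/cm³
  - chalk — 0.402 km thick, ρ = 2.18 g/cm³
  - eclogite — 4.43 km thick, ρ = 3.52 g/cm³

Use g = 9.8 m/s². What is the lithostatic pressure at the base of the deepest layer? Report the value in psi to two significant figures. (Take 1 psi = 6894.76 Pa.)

alluvium: 1870 kg/m³ × 9.8 m/s² × 267 m = 4.893×10^6 Pa = 709.7 psi
chalk: 2180 kg/m³ × 9.8 m/s² × 402 m = 8.588×10^6 Pa = 1246 psi
eclogite: 3520 kg/m³ × 9.8 m/s² × 4430 m = 1.528×10^8 Pa = 22164 psi
Total = 709.7 + 1246 + 22164 = 24120 psi

24000 psi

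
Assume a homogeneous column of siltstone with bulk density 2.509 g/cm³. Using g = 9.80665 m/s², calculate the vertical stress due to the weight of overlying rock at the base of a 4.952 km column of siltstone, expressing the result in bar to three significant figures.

1220 bar

siltstone: 2509 kg/m³ × 9.80665 m/s² × 4952 m = 1.218×10^8 Pa = 1218 bar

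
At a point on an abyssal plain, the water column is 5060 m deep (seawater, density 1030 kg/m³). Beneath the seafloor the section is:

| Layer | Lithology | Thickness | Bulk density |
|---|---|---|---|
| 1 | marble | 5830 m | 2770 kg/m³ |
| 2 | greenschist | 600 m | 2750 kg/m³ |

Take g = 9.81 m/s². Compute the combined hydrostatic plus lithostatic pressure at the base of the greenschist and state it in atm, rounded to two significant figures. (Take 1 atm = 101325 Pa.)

seawater: 1030 kg/m³ × 9.81 m/s² × 5060 m = 5.113×10^7 Pa = 504.6 atm
marble: 2770 kg/m³ × 9.81 m/s² × 5830 m = 1.584×10^8 Pa = 1564 atm
greenschist: 2750 kg/m³ × 9.81 m/s² × 600 m = 1.619×10^7 Pa = 159.7 atm
Total = 504.6 + 1564 + 159.7 = 2227.9 atm

2200 atm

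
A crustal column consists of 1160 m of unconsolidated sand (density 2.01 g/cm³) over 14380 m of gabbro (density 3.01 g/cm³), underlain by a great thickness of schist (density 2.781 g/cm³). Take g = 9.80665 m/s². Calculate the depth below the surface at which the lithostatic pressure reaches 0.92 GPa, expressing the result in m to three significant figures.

32900 m

Pressure at base of upper layers: 2010×9.80665×1160 + 3010×9.80665×14380 = 4.473×10^8 Pa = 0.4473 GPa
Remaining pressure to be supplied by schist: 9.200×10^8 − 4.473×10^8 = 4.727×10^8 Pa
Additional depth in schist = 4.727×10^8 Pa / (2781 kg/m³ × 9.80665 m/s²) = 17331 m
Total depth = 15540 m + 17331 m = 32871 m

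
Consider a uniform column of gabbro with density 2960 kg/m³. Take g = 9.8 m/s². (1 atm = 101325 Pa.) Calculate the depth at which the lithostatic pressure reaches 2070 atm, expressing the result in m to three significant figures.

h = P/(ρg) = 2070 atm / (2960 kg/m³ × 9.8 m/s²) = 2.097×10^8 Pa / 29008 Pa/m = 7230.5 m

7230 m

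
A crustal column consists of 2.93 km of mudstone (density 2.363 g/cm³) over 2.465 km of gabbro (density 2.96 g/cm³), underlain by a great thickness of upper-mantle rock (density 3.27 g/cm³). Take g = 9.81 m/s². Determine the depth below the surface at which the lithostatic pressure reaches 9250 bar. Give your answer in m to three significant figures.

29900 m

Pressure at base of upper layers: 2363×9.81×2930 + 2960×9.81×2465 = 1.395×10^8 Pa = 1395 bar
Remaining pressure to be supplied by upper-mantle rock: 9.250×10^8 − 1.395×10^8 = 7.855×10^8 Pa
Additional depth in upper-mantle rock = 7.855×10^8 Pa / (3270 kg/m³ × 9.81 m/s²) = 24487 m
Total depth = 5395 m + 24487 m = 29882 m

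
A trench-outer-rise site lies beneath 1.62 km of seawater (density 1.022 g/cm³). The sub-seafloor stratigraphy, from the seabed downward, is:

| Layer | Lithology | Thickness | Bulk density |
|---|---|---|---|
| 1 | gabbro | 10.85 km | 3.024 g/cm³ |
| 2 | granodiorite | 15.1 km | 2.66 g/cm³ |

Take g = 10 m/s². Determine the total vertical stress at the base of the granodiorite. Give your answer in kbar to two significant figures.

seawater: 1022 kg/m³ × 10 m/s² × 1620 m = 1.656×10^7 Pa = 0.1656 kbar
gabbro: 3024 kg/m³ × 10 m/s² × 10850 m = 3.281×10^8 Pa = 3.281 kbar
granodiorite: 2660 kg/m³ × 10 m/s² × 15100 m = 4.017×10^8 Pa = 4.017 kbar
Total = 0.1656 + 3.281 + 4.017 = 7.4632 kbar

7.5 kbar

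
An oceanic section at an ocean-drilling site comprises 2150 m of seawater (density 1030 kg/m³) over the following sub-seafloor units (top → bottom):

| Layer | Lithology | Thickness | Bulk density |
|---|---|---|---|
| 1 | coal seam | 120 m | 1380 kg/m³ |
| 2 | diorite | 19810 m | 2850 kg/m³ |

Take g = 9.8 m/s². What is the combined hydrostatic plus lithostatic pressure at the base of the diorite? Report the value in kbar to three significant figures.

5.77 kbar

seawater: 1030 kg/m³ × 9.8 m/s² × 2150 m = 2.170×10^7 Pa = 0.2170 kbar
coal seam: 1380 kg/m³ × 9.8 m/s² × 120 m = 1.623×10^6 Pa = 0.01623 kbar
diorite: 2850 kg/m³ × 9.8 m/s² × 19810 m = 5.533×10^8 Pa = 5.533 kbar
Total = 0.2170 + 0.01623 + 5.533 = 5.7662 kbar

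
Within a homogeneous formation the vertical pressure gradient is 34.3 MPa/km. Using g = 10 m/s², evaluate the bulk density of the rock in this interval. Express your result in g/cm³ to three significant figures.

3.43 g/cm³

ρ = (dP/dz)/g = 34.3 MPa/km / 10 m/s² = 34300 Pa/m / 10 m/s² = 3430.0 kg/m³
= 3.430 g/cm³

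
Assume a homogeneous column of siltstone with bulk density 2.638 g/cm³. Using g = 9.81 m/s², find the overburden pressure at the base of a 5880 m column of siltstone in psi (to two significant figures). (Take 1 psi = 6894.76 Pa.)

22000 psi

siltstone: 2638 kg/m³ × 9.81 m/s² × 5880 m = 1.522×10^8 Pa = 22070 psi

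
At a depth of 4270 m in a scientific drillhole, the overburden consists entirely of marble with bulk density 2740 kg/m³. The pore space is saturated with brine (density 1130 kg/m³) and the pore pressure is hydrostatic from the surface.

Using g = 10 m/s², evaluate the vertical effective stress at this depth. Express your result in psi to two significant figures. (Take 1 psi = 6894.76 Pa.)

10000 psi

Overburden (lithostatic) stress σ_v:
marble: 2740 kg/m³ × 10 m/s² × 4270 m = 1.170×10^8 Pa = 117.0 MPa
Pore pressure P_p = 1130 kg/m³ × 10 m/s² × 4270 m = 4.825×10^7 Pa = 48.25 MPa
Effective stress σ' = σ_v − P_p = 117.0 − 48.25 = 68.747 MPa = 9970.9 psi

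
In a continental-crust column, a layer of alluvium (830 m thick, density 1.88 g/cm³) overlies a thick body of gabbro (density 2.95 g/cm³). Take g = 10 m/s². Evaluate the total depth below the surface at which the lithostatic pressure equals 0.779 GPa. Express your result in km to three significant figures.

26.7 km

Pressure at base of upper layers: 1880×10×830 = 1.560×10^7 Pa = 0.01560 GPa
Remaining pressure to be supplied by gabbro: 7.790×10^8 − 1.560×10^7 = 7.634×10^8 Pa
Additional depth in gabbro = 7.634×10^8 Pa / (2950 kg/m³ × 10 m/s²) = 25878 m
Total depth = 830 m + 25878 m = 26708 m
= 26.708 km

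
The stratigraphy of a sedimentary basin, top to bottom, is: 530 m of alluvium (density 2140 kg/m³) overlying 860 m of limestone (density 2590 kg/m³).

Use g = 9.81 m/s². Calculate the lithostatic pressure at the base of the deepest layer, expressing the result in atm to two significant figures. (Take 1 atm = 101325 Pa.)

330 atm

alluvium: 2140 kg/m³ × 9.81 m/s² × 530 m = 1.113×10^7 Pa = 109.8 atm
limestone: 2590 kg/m³ × 9.81 m/s² × 860 m = 2.185×10^7 Pa = 215.7 atm
Total = 109.8 + 215.7 = 325.46 atm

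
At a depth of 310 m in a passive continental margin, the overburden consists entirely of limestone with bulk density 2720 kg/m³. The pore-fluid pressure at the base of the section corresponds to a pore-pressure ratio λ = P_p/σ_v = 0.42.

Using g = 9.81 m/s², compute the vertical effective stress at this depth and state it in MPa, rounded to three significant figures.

Overburden (lithostatic) stress σ_v:
limestone: 2720 kg/m³ × 9.81 m/s² × 310 m = 8.272×10^6 Pa = 8.272 MPa
Pore pressure P_p = λ·σ_v = 0.42 × 8.272 MPa = 3.474 MPa
Effective stress σ' = σ_v − P_p = 8.272 − 3.474 = 4.7976 MPa

4.80 MPa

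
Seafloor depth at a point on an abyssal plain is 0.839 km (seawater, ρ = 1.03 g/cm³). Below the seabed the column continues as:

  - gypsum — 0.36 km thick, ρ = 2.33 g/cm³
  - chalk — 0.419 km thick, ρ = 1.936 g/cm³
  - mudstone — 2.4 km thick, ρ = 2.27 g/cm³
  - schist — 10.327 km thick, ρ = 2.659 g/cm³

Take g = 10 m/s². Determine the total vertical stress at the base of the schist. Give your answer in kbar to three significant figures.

3.54 kbar

seawater: 1030 kg/m³ × 10 m/s² × 839 m = 8.642×10^6 Pa = 0.08642 kbar
gypsum: 2330 kg/m³ × 10 m/s² × 360 m = 8.388×10^6 Pa = 0.08388 kbar
chalk: 1936 kg/m³ × 10 m/s² × 419 m = 8.112×10^6 Pa = 0.08112 kbar
mudstone: 2270 kg/m³ × 10 m/s² × 2400 m = 5.448×10^7 Pa = 0.5448 kbar
schist: 2659 kg/m³ × 10 m/s² × 10327 m = 2.746×10^8 Pa = 2.746 kbar
Total = 0.08642 + 0.08388 + 0.08112 + 0.5448 + 2.746 = 3.5422 kbar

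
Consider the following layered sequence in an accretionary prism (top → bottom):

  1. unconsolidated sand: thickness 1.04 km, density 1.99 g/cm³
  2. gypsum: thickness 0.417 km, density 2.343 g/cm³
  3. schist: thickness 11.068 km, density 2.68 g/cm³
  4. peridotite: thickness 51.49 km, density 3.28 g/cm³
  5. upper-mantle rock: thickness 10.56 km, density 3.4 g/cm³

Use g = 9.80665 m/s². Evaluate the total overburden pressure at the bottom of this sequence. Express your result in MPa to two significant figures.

unconsolidated sand: 1990 kg/m³ × 9.80665 m/s² × 1040 m = 2.030×10^7 Pa = 20.30 MPa
gypsum: 2343 kg/m³ × 9.80665 m/s² × 417 m = 9.581×10^6 Pa = 9.581 MPa
schist: 2680 kg/m³ × 9.80665 m/s² × 11068 m = 2.909×10^8 Pa = 290.9 MPa
peridotite: 3280 kg/m³ × 9.80665 m/s² × 51490 m = 1.656×10^9 Pa = 1656 MPa
upper-mantle rock: 3400 kg/m³ × 9.80665 m/s² × 10560 m = 3.521×10^8 Pa = 352.1 MPa
Total = 20.30 + 9.581 + 290.9 + 1656 + 352.1 = 2329.1 MPa

2300 MPa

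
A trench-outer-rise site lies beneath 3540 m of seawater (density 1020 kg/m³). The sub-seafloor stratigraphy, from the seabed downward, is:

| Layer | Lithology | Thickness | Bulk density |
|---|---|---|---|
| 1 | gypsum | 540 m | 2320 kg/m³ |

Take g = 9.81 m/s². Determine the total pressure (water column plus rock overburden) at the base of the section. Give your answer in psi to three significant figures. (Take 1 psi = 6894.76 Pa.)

6920 psi

seawater: 1020 kg/m³ × 9.81 m/s² × 3540 m = 3.542×10^7 Pa = 5138 psi
gypsum: 2320 kg/m³ × 9.81 m/s² × 540 m = 1.229×10^7 Pa = 1783 psi
Total = 5138 + 1783 = 6920.0 psi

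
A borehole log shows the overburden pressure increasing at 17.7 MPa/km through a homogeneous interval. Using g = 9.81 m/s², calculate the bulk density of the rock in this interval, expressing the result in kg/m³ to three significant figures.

ρ = (dP/dz)/g = 17.7 MPa/km / 9.81 m/s² = 17700 Pa/m / 9.81 m/s² = 1804.3 kg/m³

1800 kg/m³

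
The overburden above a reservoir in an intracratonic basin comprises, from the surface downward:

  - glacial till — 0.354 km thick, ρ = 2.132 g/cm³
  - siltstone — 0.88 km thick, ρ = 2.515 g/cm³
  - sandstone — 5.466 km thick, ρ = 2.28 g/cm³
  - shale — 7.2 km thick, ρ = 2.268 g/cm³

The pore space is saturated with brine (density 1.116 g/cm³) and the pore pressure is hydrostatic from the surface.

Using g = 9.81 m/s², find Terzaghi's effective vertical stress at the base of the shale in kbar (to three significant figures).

1.59 kbar

Overburden (lithostatic) stress σ_v:
glacial till: 2132 kg/m³ × 9.81 m/s² × 354 m = 7.404×10^6 Pa = 7.404 MPa
siltstone: 2515 kg/m³ × 9.81 m/s² × 880 m = 2.171×10^7 Pa = 21.71 MPa
sandstone: 2280 kg/m³ × 9.81 m/s² × 5466 m = 1.223×10^8 Pa = 122.3 MPa
shale: 2268 kg/m³ × 9.81 m/s² × 7200 m = 1.602×10^8 Pa = 160.2 MPa
Total = 7.404 + 21.71 + 122.3 + 160.2 = 311.57 MPa
Pore pressure P_p = 1116 kg/m³ × 9.81 m/s² × 13900 m = 1.522×10^8 Pa = 152.2 MPa
Effective stress σ' = σ_v − P_p = 311.6 − 152.2 = 159.39 MPa = 1.5939 kbar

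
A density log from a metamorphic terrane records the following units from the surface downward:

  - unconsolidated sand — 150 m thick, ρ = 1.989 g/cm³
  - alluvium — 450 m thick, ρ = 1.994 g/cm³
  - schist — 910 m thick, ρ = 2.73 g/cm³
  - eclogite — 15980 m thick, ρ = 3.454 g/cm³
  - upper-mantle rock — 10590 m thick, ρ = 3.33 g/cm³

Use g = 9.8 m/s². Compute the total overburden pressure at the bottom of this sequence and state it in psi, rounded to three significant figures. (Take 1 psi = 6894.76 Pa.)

unconsolidated sand: 1989 kg/m³ × 9.8 m/s² × 150 m = 2.924×10^6 Pa = 424.1 psi
alluvium: 1994 kg/m³ × 9.8 m/s² × 450 m = 8.794×10^6 Pa = 1275 psi
schist: 2730 kg/m³ × 9.8 m/s² × 910 m = 2.435×10^7 Pa = 3531 psi
eclogite: 3454 kg/m³ × 9.8 m/s² × 15980 m = 5.409×10^8 Pa = 78452 psi
upper-mantle rock: 3330 kg/m³ × 9.8 m/s² × 10590 m = 3.456×10^8 Pa = 50124 psi
Total = 424.1 + 1275 + 3531 + 78452 + 50124 = 1.3381×10^5 psi

134000 psi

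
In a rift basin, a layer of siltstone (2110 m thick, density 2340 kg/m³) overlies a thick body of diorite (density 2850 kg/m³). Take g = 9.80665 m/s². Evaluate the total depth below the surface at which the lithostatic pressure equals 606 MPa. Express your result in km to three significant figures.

22.1 km

Pressure at base of upper layers: 2340×9.80665×2110 = 4.842×10^7 Pa = 48.42 MPa
Remaining pressure to be supplied by diorite: 6.060×10^8 − 4.842×10^7 = 5.576×10^8 Pa
Additional depth in diorite = 5.576×10^8 Pa / (2850 kg/m³ × 9.80665 m/s²) = 19950 m
Total depth = 2110 m + 19950 m = 22060 m
= 22.060 km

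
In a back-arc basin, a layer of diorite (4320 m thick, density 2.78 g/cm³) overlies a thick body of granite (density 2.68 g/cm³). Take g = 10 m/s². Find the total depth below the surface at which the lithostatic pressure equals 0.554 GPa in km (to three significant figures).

20.5 km

Pressure at base of upper layers: 2780×10×4320 = 1.201×10^8 Pa = 0.1201 GPa
Remaining pressure to be supplied by granite: 5.540×10^8 − 1.201×10^8 = 4.339×10^8 Pa
Additional depth in granite = 4.339×10^8 Pa / (2680 kg/m³ × 10 m/s²) = 16190 m
Total depth = 4320 m + 16190 m = 20510 m
= 20.510 km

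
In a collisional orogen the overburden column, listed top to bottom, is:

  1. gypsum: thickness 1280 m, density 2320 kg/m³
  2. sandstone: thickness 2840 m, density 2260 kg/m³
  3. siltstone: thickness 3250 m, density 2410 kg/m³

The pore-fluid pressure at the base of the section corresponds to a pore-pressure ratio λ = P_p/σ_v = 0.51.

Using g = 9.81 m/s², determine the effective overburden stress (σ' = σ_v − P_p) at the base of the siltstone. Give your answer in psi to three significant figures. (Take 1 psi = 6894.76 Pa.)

12000 psi

Overburden (lithostatic) stress σ_v:
gypsum: 2320 kg/m³ × 9.81 m/s² × 1280 m = 2.913×10^7 Pa = 29.13 MPa
sandstone: 2260 kg/m³ × 9.81 m/s² × 2840 m = 6.296×10^7 Pa = 62.96 MPa
siltstone: 2410 kg/m³ × 9.81 m/s² × 3250 m = 7.684×10^7 Pa = 76.84 MPa
Total = 29.13 + 62.96 + 76.84 = 168.93 MPa
Pore pressure P_p = λ·σ_v = 0.51 × 168.9 MPa = 86.16 MPa
Effective stress σ' = σ_v − P_p = 168.9 − 86.16 = 82.777 MPa = 12006 psi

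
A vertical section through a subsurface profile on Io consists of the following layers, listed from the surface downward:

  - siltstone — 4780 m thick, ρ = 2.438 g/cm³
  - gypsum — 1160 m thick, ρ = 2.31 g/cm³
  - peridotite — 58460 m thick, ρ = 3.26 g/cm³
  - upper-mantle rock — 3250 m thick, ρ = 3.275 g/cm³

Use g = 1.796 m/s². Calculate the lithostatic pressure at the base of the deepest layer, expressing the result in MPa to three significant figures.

387 MPa

siltstone: 2438 kg/m³ × 1.796 m/s² × 4780 m = 2.093×10^7 Pa = 20.93 MPa
gypsum: 2310 kg/m³ × 1.796 m/s² × 1160 m = 4.813×10^6 Pa = 4.813 MPa
peridotite: 3260 kg/m³ × 1.796 m/s² × 58460 m = 3.423×10^8 Pa = 342.3 MPa
upper-mantle rock: 3275 kg/m³ × 1.796 m/s² × 3250 m = 1.912×10^7 Pa = 19.12 MPa
Total = 20.93 + 4.813 + 342.3 + 19.12 = 387.14 MPa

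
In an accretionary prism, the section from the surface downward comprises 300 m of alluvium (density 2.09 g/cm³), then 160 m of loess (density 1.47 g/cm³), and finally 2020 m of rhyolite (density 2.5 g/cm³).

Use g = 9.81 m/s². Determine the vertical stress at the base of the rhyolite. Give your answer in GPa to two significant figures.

0.058 GPa

alluvium: 2090 kg/m³ × 9.81 m/s² × 300 m = 6.151×10^6 Pa = 6.151×10^-3 GPa
loess: 1470 kg/m³ × 9.81 m/s² × 160 m = 2.307×10^6 Pa = 2.307×10^-3 GPa
rhyolite: 2500 kg/m³ × 9.81 m/s² × 2020 m = 4.954×10^7 Pa = 0.04954 GPa
Total = 6.151×10^-3 + 2.307×10^-3 + 0.04954 = 0.057999 GPa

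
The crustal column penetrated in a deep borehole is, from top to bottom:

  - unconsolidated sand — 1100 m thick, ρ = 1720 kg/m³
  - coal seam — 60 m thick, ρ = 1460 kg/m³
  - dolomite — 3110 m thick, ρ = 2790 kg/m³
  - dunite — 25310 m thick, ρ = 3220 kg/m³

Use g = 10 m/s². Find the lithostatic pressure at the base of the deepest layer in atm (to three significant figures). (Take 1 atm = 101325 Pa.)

unconsolidated sand: 1720 kg/m³ × 10 m/s² × 1100 m = 1.892×10^7 Pa = 186.7 atm
coal seam: 1460 kg/m³ × 10 m/s² × 60 m = 8.760×10^5 Pa = 8.645 atm
dolomite: 2790 kg/m³ × 10 m/s² × 3110 m = 8.677×10^7 Pa = 856.3 atm
dunite: 3220 kg/m³ × 10 m/s² × 25310 m = 8.150×10^8 Pa = 8043 atm
Total = 186.7 + 8.645 + 856.3 + 8043 = 9095.0 atm

9090 atm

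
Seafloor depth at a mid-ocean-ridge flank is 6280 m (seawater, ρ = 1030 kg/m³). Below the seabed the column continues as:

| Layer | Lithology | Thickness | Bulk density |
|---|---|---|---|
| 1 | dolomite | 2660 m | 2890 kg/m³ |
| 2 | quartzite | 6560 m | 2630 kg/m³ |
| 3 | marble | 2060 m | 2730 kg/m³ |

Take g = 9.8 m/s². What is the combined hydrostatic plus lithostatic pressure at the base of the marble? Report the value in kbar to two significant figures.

seawater: 1030 kg/m³ × 9.8 m/s² × 6280 m = 6.339×10^7 Pa = 0.6339 kbar
dolomite: 2890 kg/m³ × 9.8 m/s² × 2660 m = 7.534×10^7 Pa = 0.7534 kbar
quartzite: 2630 kg/m³ × 9.8 m/s² × 6560 m = 1.691×10^8 Pa = 1.691 kbar
marble: 2730 kg/m³ × 9.8 m/s² × 2060 m = 5.511×10^7 Pa = 0.5511 kbar
Total = 0.6339 + 0.7534 + 1.691 + 0.5511 = 3.6292 kbar

3.6 kbar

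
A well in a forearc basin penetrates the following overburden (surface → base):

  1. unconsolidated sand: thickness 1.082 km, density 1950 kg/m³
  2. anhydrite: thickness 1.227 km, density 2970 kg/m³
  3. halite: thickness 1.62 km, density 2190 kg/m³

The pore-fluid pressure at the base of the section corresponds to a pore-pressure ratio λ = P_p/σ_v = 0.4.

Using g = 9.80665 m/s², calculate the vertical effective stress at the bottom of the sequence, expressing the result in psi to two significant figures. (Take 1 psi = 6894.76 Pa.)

7900 psi

Overburden (lithostatic) stress σ_v:
unconsolidated sand: 1950 kg/m³ × 9.80665 m/s² × 1082 m = 2.069×10^7 Pa = 20.69 MPa
anhydrite: 2970 kg/m³ × 9.80665 m/s² × 1227 m = 3.574×10^7 Pa = 35.74 MPa
halite: 2190 kg/m³ × 9.80665 m/s² × 1620 m = 3.479×10^7 Pa = 34.79 MPa
Total = 20.69 + 35.74 + 34.79 = 91.220 MPa
Pore pressure P_p = λ·σ_v = 0.4 × 91.22 MPa = 36.49 MPa
Effective stress σ' = σ_v − P_p = 91.22 − 36.49 = 54.732 MPa = 7938.2 psi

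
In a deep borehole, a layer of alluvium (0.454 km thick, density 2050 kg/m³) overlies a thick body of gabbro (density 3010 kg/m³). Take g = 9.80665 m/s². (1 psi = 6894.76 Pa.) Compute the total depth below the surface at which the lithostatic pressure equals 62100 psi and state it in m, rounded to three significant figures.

14600 m

Pressure at base of upper layers: 2050×9.80665×454 = 9.127×10^6 Pa = 1324 psi
Remaining pressure to be supplied by gabbro: 4.282×10^8 − 9.127×10^6 = 4.190×10^8 Pa
Additional depth in gabbro = 4.190×10^8 Pa / (3010 kg/m³ × 9.80665 m/s²) = 14196 m
Total depth = 454 m + 14196 m = 14650 m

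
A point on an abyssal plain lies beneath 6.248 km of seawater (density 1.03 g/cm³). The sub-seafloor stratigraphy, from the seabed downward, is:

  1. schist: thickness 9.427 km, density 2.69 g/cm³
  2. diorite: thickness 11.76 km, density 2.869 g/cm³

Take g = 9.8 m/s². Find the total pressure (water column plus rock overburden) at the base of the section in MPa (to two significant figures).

seawater: 1030 kg/m³ × 9.8 m/s² × 6248 m = 6.307×10^7 Pa = 63.07 MPa
schist: 2690 kg/m³ × 9.8 m/s² × 9427 m = 2.485×10^8 Pa = 248.5 MPa
diorite: 2869 kg/m³ × 9.8 m/s² × 11760 m = 3.306×10^8 Pa = 330.6 MPa
Total = 63.07 + 248.5 + 330.6 = 642.23 MPa

640 MPa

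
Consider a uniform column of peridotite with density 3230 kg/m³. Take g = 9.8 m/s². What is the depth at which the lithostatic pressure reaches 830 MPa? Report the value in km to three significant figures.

26.2 km

h = P/(ρg) = 830 MPa / (3230 kg/m³ × 9.8 m/s²) = 8.300×10^8 Pa / 31654 Pa/m = 26221 m
= 26.221 km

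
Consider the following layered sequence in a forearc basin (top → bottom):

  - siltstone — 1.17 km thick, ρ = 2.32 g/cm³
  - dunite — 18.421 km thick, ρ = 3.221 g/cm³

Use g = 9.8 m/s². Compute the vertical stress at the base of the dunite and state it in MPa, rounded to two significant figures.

siltstone: 2320 kg/m³ × 9.8 m/s² × 1170 m = 2.660×10^7 Pa = 26.60 MPa
dunite: 3221 kg/m³ × 9.8 m/s² × 18421 m = 5.815×10^8 Pa = 581.5 MPa
Total = 26.60 + 581.5 = 608.07 MPa

610 MPa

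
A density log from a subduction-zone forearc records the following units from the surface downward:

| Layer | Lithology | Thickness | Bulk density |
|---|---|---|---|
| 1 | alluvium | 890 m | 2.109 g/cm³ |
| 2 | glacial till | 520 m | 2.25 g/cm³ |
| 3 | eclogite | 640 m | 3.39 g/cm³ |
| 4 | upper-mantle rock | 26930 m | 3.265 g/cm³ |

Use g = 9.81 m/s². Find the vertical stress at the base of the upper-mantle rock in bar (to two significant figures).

9100 bar

alluvium: 2109 kg/m³ × 9.81 m/s² × 890 m = 1.841×10^7 Pa = 184.1 bar
glacial till: 2250 kg/m³ × 9.81 m/s² × 520 m = 1.148×10^7 Pa = 114.8 bar
eclogite: 3390 kg/m³ × 9.81 m/s² × 640 m = 2.128×10^7 Pa = 212.8 bar
upper-mantle rock: 3265 kg/m³ × 9.81 m/s² × 26930 m = 8.626×10^8 Pa = 8626 bar
Total = 184.1 + 114.8 + 212.8 + 8626 = 9137.3 bar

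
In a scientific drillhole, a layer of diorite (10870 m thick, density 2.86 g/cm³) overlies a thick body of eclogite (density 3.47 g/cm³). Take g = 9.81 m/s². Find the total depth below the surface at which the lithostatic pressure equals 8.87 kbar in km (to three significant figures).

Pressure at base of upper layers: 2860×9.81×10870 = 3.050×10^8 Pa = 3.050 kbar
Remaining pressure to be supplied by eclogite: 8.870×10^8 − 3.050×10^8 = 5.820×10^8 Pa
Additional depth in eclogite = 5.820×10^8 Pa / (3470 kg/m³ × 9.81 m/s²) = 17098 m
Total depth = 10870 m + 17098 m = 27968 m
= 27.968 km

28.0 km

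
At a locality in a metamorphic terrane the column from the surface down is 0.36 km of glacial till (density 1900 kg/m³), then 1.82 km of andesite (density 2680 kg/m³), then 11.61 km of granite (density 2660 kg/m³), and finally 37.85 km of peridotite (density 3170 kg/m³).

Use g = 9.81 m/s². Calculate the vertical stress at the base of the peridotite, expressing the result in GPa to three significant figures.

1.53 GPa

glacial till: 1900 kg/m³ × 9.81 m/s² × 360 m = 6.710×10^6 Pa = 6.710×10^-3 GPa
andesite: 2680 kg/m³ × 9.81 m/s² × 1820 m = 4.785×10^7 Pa = 0.04785 GPa
granite: 2660 kg/m³ × 9.81 m/s² × 11610 m = 3.030×10^8 Pa = 0.3030 GPa
peridotite: 3170 kg/m³ × 9.81 m/s² × 37850 m = 1.177×10^9 Pa = 1.177 GPa
Total = 6.710×10^-3 + 0.04785 + 0.3030 + 1.177 = 1.5346 GPa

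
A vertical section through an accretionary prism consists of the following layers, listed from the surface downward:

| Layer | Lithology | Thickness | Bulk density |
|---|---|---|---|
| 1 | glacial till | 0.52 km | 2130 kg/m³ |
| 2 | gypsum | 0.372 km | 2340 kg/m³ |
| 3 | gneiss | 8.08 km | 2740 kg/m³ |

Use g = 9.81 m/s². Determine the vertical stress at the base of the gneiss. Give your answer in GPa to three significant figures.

glacial till: 2130 kg/m³ × 9.81 m/s² × 520 m = 1.087×10^7 Pa = 0.01087 GPa
gypsum: 2340 kg/m³ × 9.81 m/s² × 372 m = 8.539×10^6 Pa = 8.539×10^-3 GPa
gneiss: 2740 kg/m³ × 9.81 m/s² × 8080 m = 2.172×10^8 Pa = 0.2172 GPa
Total = 0.01087 + 8.539×10^-3 + 0.2172 = 0.23659 GPa

0.237 GPa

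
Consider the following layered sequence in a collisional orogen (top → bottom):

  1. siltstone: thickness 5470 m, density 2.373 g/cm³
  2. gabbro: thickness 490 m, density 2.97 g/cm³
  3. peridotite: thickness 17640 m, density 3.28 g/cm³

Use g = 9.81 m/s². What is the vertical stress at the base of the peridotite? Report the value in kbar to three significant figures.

7.09 kbar

siltstone: 2373 kg/m³ × 9.81 m/s² × 5470 m = 1.273×10^8 Pa = 1.273 kbar
gabbro: 2970 kg/m³ × 9.81 m/s² × 490 m = 1.428×10^7 Pa = 0.1428 kbar
peridotite: 3280 kg/m³ × 9.81 m/s² × 17640 m = 5.676×10^8 Pa = 5.676 kbar
Total = 1.273 + 0.1428 + 5.676 = 7.0921 kbar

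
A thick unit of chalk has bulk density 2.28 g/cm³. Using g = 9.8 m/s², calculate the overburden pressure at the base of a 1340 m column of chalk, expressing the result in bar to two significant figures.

chalk: 2280 kg/m³ × 9.8 m/s² × 1340 m = 2.994×10^7 Pa = 299.4 bar

300 bar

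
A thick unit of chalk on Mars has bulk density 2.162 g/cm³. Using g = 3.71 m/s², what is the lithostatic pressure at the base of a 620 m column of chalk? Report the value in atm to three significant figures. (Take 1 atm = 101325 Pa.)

chalk: 2162 kg/m³ × 3.71 m/s² × 620 m = 4.973×10^6 Pa = 49.08 atm

49.1 atm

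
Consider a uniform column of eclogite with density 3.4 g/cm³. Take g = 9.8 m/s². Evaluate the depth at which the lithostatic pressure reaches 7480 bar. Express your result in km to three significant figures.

h = P/(ρg) = 7480 bar / (3400 kg/m³ × 9.8 m/s²) = 7.480×10^8 Pa / 33320 Pa/m = 22449 m
= 22.449 km

22.4 km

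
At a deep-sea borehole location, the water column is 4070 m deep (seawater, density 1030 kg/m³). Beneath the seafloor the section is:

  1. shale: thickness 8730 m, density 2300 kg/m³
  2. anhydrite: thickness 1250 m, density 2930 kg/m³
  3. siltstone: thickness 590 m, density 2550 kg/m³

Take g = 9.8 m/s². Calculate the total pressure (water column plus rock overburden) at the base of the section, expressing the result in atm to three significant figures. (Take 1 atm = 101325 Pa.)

2850 atm

seawater: 1030 kg/m³ × 9.8 m/s² × 4070 m = 4.108×10^7 Pa = 405.5 atm
shale: 2300 kg/m³ × 9.8 m/s² × 8730 m = 1.968×10^8 Pa = 1942 atm
anhydrite: 2930 kg/m³ × 9.8 m/s² × 1250 m = 3.589×10^7 Pa = 354.2 atm
siltstone: 2550 kg/m³ × 9.8 m/s² × 590 m = 1.474×10^7 Pa = 145.5 atm
Total = 405.5 + 1942 + 354.2 + 145.5 = 2847.2 atm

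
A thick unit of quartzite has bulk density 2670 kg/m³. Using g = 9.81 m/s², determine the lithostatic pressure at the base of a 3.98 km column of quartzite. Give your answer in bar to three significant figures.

quartzite: 2670 kg/m³ × 9.81 m/s² × 3980 m = 1.042×10^8 Pa = 1042 bar

1040 bar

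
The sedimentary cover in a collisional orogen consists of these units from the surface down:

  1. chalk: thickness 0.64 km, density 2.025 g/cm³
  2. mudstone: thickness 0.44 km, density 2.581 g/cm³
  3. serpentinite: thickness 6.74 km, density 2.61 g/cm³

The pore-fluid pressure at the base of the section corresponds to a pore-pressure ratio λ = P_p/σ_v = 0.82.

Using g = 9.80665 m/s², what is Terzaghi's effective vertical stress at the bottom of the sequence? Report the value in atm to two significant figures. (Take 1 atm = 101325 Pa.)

350 atm

Overburden (lithostatic) stress σ_v:
chalk: 2025 kg/m³ × 9.80665 m/s² × 640 m = 1.271×10^7 Pa = 12.71 MPa
mudstone: 2581 kg/m³ × 9.80665 m/s² × 440 m = 1.114×10^7 Pa = 11.14 MPa
serpentinite: 2610 kg/m³ × 9.80665 m/s² × 6740 m = 1.725×10^8 Pa = 172.5 MPa
Total = 12.71 + 11.14 + 172.5 = 196.36 MPa
Pore pressure P_p = λ·σ_v = 0.82 × 196.4 MPa = 161.0 MPa
Effective stress σ' = σ_v − P_p = 196.4 − 161.0 = 35.345 MPa = 348.82 atm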